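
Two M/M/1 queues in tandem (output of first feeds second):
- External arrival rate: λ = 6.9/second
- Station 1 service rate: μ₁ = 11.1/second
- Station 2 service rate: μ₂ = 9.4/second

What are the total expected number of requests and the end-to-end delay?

By Jackson's theorem, each station behaves as independent M/M/1.
Station 1: ρ₁ = 6.9/11.1 = 0.6216, L₁ = ρ₁/(1-ρ₁) = λ/(μ₁-λ) = 6.9/4.20 = 1.6429
Station 2: ρ₂ = 6.9/9.4 = 0.7340, L₂ = ρ₂/(1-ρ₂) = λ/(μ₂-λ) = 6.9/2.50 = 2.7600
Total: L = L₁ + L₂ = 1.6429 + 2.7600 = 4.4029
W = L/λ = 4.4029/6.9 = 0.6381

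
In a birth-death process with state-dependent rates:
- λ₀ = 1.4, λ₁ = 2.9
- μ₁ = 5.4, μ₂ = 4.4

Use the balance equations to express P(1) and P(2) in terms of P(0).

Balance equations:
State 0: λ₀P₀ = μ₁P₁ → P₁ = (λ₀/μ₁)P₀ = (1.4/5.4)P₀ = 0.2593P₀
State 1: P₂ = (λ₀λ₁)/(μ₁μ₂)P₀ = (1.4×2.9)/(5.4×4.4)P₀ = 0.1709P₀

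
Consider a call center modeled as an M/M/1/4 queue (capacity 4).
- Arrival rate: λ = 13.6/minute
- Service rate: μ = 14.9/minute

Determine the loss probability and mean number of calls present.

ρ = λ/μ = 13.6/14.9 = 0.91275
P₀ = (1-ρ)/(1-ρ^(K+1)) = (1-0.91275)/(1-0.91275^5) = 0.08725/0.3665 = 0.2381
P_K = P₀×ρ^K = 0.23807 × 0.91275^4 = 0.23807 × 0.69408 = 0.1652
Blocking probability P_4 = 0.1652 (16.52%)
L = ρ[1 - (K+1)ρ^K + Kρ^(K+1)] / [(1-ρ)(1-ρ^(K+1))]
L = 0.91275 × (1 - 5×0.6940765 + 4×0.6335184) / ((1 - 0.91275) × (1 - 0.6335184)) = 1.8181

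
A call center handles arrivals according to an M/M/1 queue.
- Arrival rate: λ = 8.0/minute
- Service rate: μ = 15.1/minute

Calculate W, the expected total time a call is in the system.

First, compute utilization: ρ = λ/μ = 8.0/15.1 = 0.5298
For M/M/1: W = 1/(μ-λ)
W = 1/(15.1-8.0) = 1/7.10
W = 0.1408 minutes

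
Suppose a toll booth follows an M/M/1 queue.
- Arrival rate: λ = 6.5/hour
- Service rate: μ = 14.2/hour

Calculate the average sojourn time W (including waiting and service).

First, compute utilization: ρ = λ/μ = 6.5/14.2 = 0.4577
For M/M/1: W = 1/(μ-λ)
W = 1/(14.2-6.5) = 1/7.70
W = 0.1299 hours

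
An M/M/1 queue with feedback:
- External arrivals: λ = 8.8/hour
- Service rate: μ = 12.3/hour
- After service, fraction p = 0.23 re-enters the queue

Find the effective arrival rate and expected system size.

Effective arrival rate: λ_eff = λ/(1-p) = 8.8/(1-0.23) = 8.8/0.77 = 11.4285714
ρ = λ_eff/μ = 11.4285714/12.3 = 0.92915215
L = ρ/(1-ρ) = 0.92915215/(1-0.92915215) = 13.1148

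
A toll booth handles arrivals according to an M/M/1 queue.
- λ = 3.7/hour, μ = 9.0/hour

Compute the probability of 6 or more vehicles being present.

ρ = λ/μ = 3.7/9.0 = 0.41111
P(N ≥ n) = ρⁿ
P(N ≥ 6) = 0.41111^6
P(N ≥ 6) = 0.004828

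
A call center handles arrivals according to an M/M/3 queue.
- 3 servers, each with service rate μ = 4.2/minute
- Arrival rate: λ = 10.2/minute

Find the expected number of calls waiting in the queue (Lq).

Traffic intensity: ρ = λ/(cμ) = 10.2/(3×4.2) = 0.8095
Since ρ = 0.8095 < 1, system is stable.
Offered load a = λ/μ = cρ = 10.2/4.2 = 2.4286
P₀ = [ Σₙ₌₀^2 aⁿ/n! + a^3/(3!(1-ρ)) ]⁻¹
Σ = a^0/0! + a^1/1! + a^2/2! = 1.0000 + 2.4286 + 2.9490 = 6.3776
a^3/(3!(1-ρ)) = 14.3236/(6 × 0.190476) = 12.5332
P₀ = 1/(6.3776 + 12.5332) = 0.05288
Lq = P₀·a^3·ρ / (3!(1-ρ)²) = 0.05288 × 14.3236 × 0.8095 / (6 × 0.03628) = 2.8167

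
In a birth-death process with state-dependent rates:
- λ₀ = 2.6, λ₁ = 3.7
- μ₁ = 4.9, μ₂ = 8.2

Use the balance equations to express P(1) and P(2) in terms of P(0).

Balance equations:
State 0: λ₀P₀ = μ₁P₁ → P₁ = (λ₀/μ₁)P₀ = (2.6/4.9)P₀ = 0.5306P₀
State 1: P₂ = (λ₀λ₁)/(μ₁μ₂)P₀ = (2.6×3.7)/(4.9×8.2)P₀ = 0.2394P₀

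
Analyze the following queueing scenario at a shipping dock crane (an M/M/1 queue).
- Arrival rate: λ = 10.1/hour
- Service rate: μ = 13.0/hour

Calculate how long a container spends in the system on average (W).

First, compute utilization: ρ = λ/μ = 10.1/13.0 = 0.7769
For M/M/1: W = 1/(μ-λ)
W = 1/(13.0-10.1) = 1/2.90
W = 0.3448 hours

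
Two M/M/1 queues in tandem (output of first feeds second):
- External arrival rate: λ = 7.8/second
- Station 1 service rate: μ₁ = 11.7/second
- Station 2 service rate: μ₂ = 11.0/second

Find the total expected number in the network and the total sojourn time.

By Jackson's theorem, each station behaves as independent M/M/1.
Station 1: ρ₁ = 7.8/11.7 = 0.6667, L₁ = ρ₁/(1-ρ₁) = λ/(μ₁-λ) = 7.8/3.90 = 2.0000
Station 2: ρ₂ = 7.8/11.0 = 0.7091, L₂ = ρ₂/(1-ρ₂) = λ/(μ₂-λ) = 7.8/3.20 = 2.4375
Total: L = L₁ + L₂ = 2.0000 + 2.4375 = 4.4375
W = L/λ = 4.4375/7.8 = 0.5689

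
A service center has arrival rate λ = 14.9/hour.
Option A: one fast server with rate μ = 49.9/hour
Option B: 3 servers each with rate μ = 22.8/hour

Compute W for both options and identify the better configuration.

Option A: single server μ = 49.9 (M/M/1)
  ρ_A = 14.9/49.9 = 0.2986
  W_A = 1/(μ-λ) = 1/(49.9-14.9) = 1/35.00 = 0.02857

Option B: 3 servers μ = 22.8 (M/M/3)
  ρ_B = λ/(cμ) = 14.9/(3×22.8) = 0.2178
  Offered load a = λ/μ = cρ = 14.9/22.8 = 0.6535
  P₀ = [ Σₙ₌₀^2 aⁿ/n! + a^3/(3!(1-ρ)) ]⁻¹
  Σ = a^0/0! + a^1/1! + a^2/2! = 1.0000 + 0.6535 + 0.2135 = 1.8670
  a^3/(3!(1-ρ)) = 0.2791/(6 × 0.7822) = 0.05947
  P₀ = 1/(1.8670 + 0.05947) = 0.5191
  Lq = P₀·a^3·ρ / (3!(1-ρ)²) = 0.519072 × 0.279096 × 0.217836 / (6 × 0.611780) = 0.008597
  Wq_B = Lq/λ = 0.008597/14.9 = 0.0005770
  W_B = Wq_B + 1/μ = 0.0005770 + 0.04386 = 0.04444

Since W_A = 0.02857 < W_B = 0.04444, Option A (single fast server) has the shorter time in system.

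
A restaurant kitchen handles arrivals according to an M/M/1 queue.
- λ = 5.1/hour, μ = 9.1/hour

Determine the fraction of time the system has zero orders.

ρ = λ/μ = 5.1/9.1 = 0.5604
P(0) = 1 - ρ = 1 - 0.5604 = 0.4396
The server is idle 43.96% of the time.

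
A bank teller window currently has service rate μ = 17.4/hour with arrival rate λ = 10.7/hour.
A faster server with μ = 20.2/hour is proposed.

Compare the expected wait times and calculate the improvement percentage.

System 1: ρ₁ = 10.7/17.4 = 0.6149, W₁ = 1/(17.4-10.7) = 0.1493
System 2: ρ₂ = 10.7/20.2 = 0.5297, W₂ = 1/(20.2-10.7) = 0.1053
Improvement: (W₁-W₂)/W₁ = (0.1493-0.1053)/0.1493 = 29.47%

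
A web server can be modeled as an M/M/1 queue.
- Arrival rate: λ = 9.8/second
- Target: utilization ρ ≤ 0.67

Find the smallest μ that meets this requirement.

ρ = λ/μ, so μ = λ/ρ
μ ≥ 9.8/0.67 = 14.6269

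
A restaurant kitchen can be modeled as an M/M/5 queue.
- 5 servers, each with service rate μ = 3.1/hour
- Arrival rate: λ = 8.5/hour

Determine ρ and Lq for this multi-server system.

Traffic intensity: ρ = λ/(cμ) = 8.5/(5×3.1) = 0.5484
Since ρ = 0.5484 < 1, system is stable.
Offered load a = λ/μ = cρ = 8.5/3.1 = 2.7419
P₀ = [ Σₙ₌₀^4 aⁿ/n! + a^5/(5!(1-ρ)) ]⁻¹
Σ = a^0/0! + a^1/1! + a^2/2! + a^3/3! + a^4/4! = 1.00000 + 2.74194 + 3.75911 + 3.43574 + 2.35515 = 13.2919
a^5/(5!(1-ρ)) = 154.9837/(120 × 0.45161) = 2.8598
P₀ = 1/(13.2919 + 2.8598) = 0.06191
Lq = P₀·a^5·ρ / (5!(1-ρ)²) = 0.061913 × 154.9837 × 0.54839 / (120 × 0.20395) = 0.2150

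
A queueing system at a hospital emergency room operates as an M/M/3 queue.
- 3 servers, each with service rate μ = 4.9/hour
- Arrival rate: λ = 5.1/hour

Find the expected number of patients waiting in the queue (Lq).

Traffic intensity: ρ = λ/(cμ) = 5.1/(3×4.9) = 0.3469
Since ρ = 0.3469 < 1, system is stable.
Offered load a = λ/μ = cρ = 5.1/4.9 = 1.0408
P₀ = [ Σₙ₌₀^2 aⁿ/n! + a^3/(3!(1-ρ)) ]⁻¹
Σ = a^0/0! + a^1/1! + a^2/2! = 1.00000 + 1.04082 + 0.541649 = 2.5825
a^3/(3!(1-ρ)) = 1.12751/(6 × 0.653061) = 0.2878
P₀ = 1/(2.5825 + 0.2878) = 0.3484
Lq = P₀·a^3·ρ / (3!(1-ρ)²) = 0.34841 × 1.1275 × 0.34694 / (6 × 0.42649) = 0.05326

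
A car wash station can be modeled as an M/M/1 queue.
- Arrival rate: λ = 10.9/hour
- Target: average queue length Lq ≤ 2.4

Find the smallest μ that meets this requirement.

For M/M/1: Lq = λ²/(μ(μ-λ))
Need Lq ≤ 2.4, i.e. μ(μ-λ) ≥ λ²/2.4
μ² - 10.9μ - 118.81/2.4 ≥ 0  →  μ² - 10.9μ - 49.50417 ≥ 0
Quadratic formula (positive root): μ = [λ + √(λ² + 4×49.50417)]/2
Discriminant: 118.81 + 4×49.50417 = 316.8267, √316.8267 = 17.7996
μ ≥ (10.9 + 17.7996)/2 = 14.3498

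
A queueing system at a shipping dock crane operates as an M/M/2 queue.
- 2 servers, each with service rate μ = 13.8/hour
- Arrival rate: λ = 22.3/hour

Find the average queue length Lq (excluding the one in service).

Traffic intensity: ρ = λ/(cμ) = 22.3/(2×13.8) = 0.8080
Since ρ = 0.8080 < 1, system is stable.
Offered load a = λ/μ = cρ = 22.3/13.8 = 1.6159
P₀ = [ Σₙ₌₀^1 aⁿ/n! + a^2/(2!(1-ρ)) ]⁻¹
Σ = a^0/0! + a^1/1! = 1.0000 + 1.6159 = 2.6159
a^2/(2!(1-ρ)) = 2.6113/(2 × 0.19203) = 6.7992
P₀ = 1/(2.6159 + 6.7992) = 0.1062
Lq = P₀·a^2·ρ / (2!(1-ρ)²) = 0.10621 × 2.6113 × 0.80797 / (2 × 0.036875) = 3.0385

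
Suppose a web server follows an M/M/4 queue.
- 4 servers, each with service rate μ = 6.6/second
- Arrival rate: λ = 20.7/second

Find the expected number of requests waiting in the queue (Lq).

Traffic intensity: ρ = λ/(cμ) = 20.7/(4×6.6) = 0.7841
Since ρ = 0.7841 < 1, system is stable.
Offered load a = λ/μ = cρ = 20.7/6.6 = 3.1364
P₀ = [ Σₙ₌₀^3 aⁿ/n! + a^4/(4!(1-ρ)) ]⁻¹
Σ = a^0/0! + a^1/1! + a^2/2! + a^3/3! = 1.00000 + 3.13636 + 4.91839 + 5.14195 = 14.1967
a^4/(4!(1-ρ)) = 96.7622/(24 × 0.215909) = 18.6734
P₀ = 1/(14.1967 + 18.6734) = 0.03042
Lq = P₀·a^4·ρ / (4!(1-ρ)²) = 0.030423 × 96.7622 × 0.78409 / (24 × 0.046617) = 2.0631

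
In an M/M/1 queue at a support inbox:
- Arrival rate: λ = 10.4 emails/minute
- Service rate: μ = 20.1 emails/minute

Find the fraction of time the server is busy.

Server utilization: ρ = λ/μ
ρ = 10.4/20.1 = 0.5174
The server is busy 51.74% of the time.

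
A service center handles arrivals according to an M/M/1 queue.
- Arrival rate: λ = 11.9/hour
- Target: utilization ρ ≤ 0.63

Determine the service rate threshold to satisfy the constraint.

ρ = λ/μ, so μ = λ/ρ
μ ≥ 11.9/0.63 = 18.8889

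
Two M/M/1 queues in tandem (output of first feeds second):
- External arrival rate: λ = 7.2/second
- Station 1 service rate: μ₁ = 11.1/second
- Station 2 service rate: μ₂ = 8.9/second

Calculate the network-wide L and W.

By Jackson's theorem, each station behaves as independent M/M/1.
Station 1: ρ₁ = 7.2/11.1 = 0.6486, L₁ = ρ₁/(1-ρ₁) = λ/(μ₁-λ) = 7.2/3.90 = 1.84615
Station 2: ρ₂ = 7.2/8.9 = 0.8090, L₂ = ρ₂/(1-ρ₂) = λ/(μ₂-λ) = 7.2/1.70 = 4.23529
Total: L = L₁ + L₂ = 1.84615 + 4.23529 = 6.0814
W = L/λ = 6.0814/7.2 = 0.8446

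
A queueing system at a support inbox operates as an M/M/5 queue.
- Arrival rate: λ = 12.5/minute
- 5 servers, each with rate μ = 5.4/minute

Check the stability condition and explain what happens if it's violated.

Stability requires ρ = λ/(cμ) < 1
ρ = 12.5/(5 × 5.4) = 12.5/27.00 = 0.4630
Since 0.4630 < 1, the system is STABLE.
The servers are busy 46.30% of the time.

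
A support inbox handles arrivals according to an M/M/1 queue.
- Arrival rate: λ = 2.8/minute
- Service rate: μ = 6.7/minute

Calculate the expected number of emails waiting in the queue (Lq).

ρ = λ/μ = 2.8/6.7 = 0.4179
For M/M/1: Lq = λ²/(μ(μ-λ))
Lq = 7.84/(6.7 × 3.90)
Lq = 0.3000 emails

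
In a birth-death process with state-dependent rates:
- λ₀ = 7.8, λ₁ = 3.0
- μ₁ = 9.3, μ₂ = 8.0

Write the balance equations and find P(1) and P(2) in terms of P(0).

Balance equations:
State 0: λ₀P₀ = μ₁P₁ → P₁ = (λ₀/μ₁)P₀ = (7.8/9.3)P₀ = 0.8387P₀
State 1: P₂ = (λ₀λ₁)/(μ₁μ₂)P₀ = (7.8×3.0)/(9.3×8.0)P₀ = 0.3145P₀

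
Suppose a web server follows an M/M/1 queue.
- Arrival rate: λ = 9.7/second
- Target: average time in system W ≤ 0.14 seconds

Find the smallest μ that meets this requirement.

For M/M/1: W = 1/(μ-λ)
Need W ≤ 0.14, so 1/(μ-λ) ≤ 0.14
μ - λ ≥ 1/0.14 = 7.1429
μ ≥ 9.7 + 7.1429 = 16.8429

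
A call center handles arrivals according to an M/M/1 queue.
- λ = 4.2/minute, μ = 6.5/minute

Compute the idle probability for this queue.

ρ = λ/μ = 4.2/6.5 = 0.6462
P(0) = 1 - ρ = 1 - 0.6462 = 0.3538
The server is idle 35.38% of the time.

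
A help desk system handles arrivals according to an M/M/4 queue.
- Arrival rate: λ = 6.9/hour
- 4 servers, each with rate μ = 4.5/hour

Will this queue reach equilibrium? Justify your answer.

Stability requires ρ = λ/(cμ) < 1
ρ = 6.9/(4 × 4.5) = 6.9/18.00 = 0.3833
Since 0.3833 < 1, the system is STABLE.
The servers are busy 38.33% of the time.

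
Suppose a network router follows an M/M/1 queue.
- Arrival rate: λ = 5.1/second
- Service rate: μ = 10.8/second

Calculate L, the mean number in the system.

ρ = λ/μ = 5.1/10.8 = 0.4722
For M/M/1: L = λ/(μ-λ)
L = 5.1/(10.8-5.1) = 5.1/5.70
L = 0.8947 packets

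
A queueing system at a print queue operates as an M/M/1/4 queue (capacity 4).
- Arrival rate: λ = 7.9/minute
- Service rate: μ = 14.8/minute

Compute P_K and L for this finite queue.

ρ = λ/μ = 7.9/14.8 = 0.53378
P₀ = (1-ρ)/(1-ρ^(K+1)) = (1-0.53378)/(1-0.53378^5) = 0.4662/0.9567 = 0.4873
P_K = P₀×ρ^K = 0.4873 × 0.53378^4 = 0.4873 × 0.08118 = 0.03956
Blocking probability P_4 = 0.03956 (3.96%)
L = ρ[1 - (K+1)ρ^K + Kρ^(K+1)] / [(1-ρ)(1-ρ^(K+1))]
L = 0.53378 × (1 - 5×0.08118 + 4×0.04333) / ((1 - 0.53378) × (1 - 0.04333)) = 0.9184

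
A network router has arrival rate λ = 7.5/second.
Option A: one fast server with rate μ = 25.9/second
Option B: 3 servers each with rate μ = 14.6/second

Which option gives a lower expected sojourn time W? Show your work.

Option A: single server μ = 25.9 (M/M/1)
  ρ_A = 7.5/25.9 = 0.2896
  W_A = 1/(μ-λ) = 1/(25.9-7.5) = 1/18.40 = 0.05435

Option B: 3 servers μ = 14.6 (M/M/3)
  ρ_B = λ/(cμ) = 7.5/(3×14.6) = 0.1712
  Offered load a = λ/μ = cρ = 7.5/14.6 = 0.5137
  P₀ = [ Σₙ₌₀^2 aⁿ/n! + a^3/(3!(1-ρ)) ]⁻¹
  Σ = a^0/0! + a^1/1! + a^2/2! = 1.0000 + 0.5137 + 0.1319 = 1.6456
  a^3/(3!(1-ρ)) = 0.13556/(6 × 0.82877) = 0.02726
  P₀ = 1/(1.6456 + 0.02726) = 0.5978
  Lq = P₀·a^3·ρ / (3!(1-ρ)²) = 0.5978 × 0.1356 × 0.1712 / (6 × 0.6869) = 0.003367
  Wq_B = Lq/λ = 0.003367/7.5 = 0.0004489
  W_B = Wq_B + 1/μ = 0.0004489 + 0.06849 = 0.06894

Since W_A = 0.05435 < W_B = 0.06894, Option A (single fast server) has the shorter time in system.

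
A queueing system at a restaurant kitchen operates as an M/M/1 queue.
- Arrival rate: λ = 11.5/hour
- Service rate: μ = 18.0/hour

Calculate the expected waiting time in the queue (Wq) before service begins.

First, compute utilization: ρ = λ/μ = 11.5/18.0 = 0.6389
For M/M/1: Wq = λ/(μ(μ-λ))
Wq = 11.5/(18.0 × (18.0-11.5))
Wq = 11.5/(18.0 × 6.50)
Wq = 0.09829 hours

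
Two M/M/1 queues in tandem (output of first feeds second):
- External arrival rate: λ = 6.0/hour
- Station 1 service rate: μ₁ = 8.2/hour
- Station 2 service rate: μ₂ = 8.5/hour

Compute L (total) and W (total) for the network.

By Jackson's theorem, each station behaves as independent M/M/1.
Station 1: ρ₁ = 6.0/8.2 = 0.7317, L₁ = ρ₁/(1-ρ₁) = λ/(μ₁-λ) = 6.0/2.20 = 2.72727
Station 2: ρ₂ = 6.0/8.5 = 0.7059, L₂ = ρ₂/(1-ρ₂) = λ/(μ₂-λ) = 6.0/2.50 = 2.40000
Total: L = L₁ + L₂ = 2.72727 + 2.40000 = 5.12727
W = L/λ = 5.12727/6.0 = 0.8545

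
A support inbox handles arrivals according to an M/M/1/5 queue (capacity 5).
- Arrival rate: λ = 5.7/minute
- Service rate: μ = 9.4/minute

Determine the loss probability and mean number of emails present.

ρ = λ/μ = 5.7/9.4 = 0.60638
P₀ = (1-ρ)/(1-ρ^(K+1)) = (1-0.60638)/(1-0.60638^6) = 0.3936/0.9503 = 0.4142
P_K = P₀×ρ^K = 0.4142 × 0.60638^5 = 0.4142 × 0.08198 = 0.03396
Blocking probability P_5 = 0.03396 (3.40%)
L = ρ[1 - (K+1)ρ^K + Kρ^(K+1)] / [(1-ρ)(1-ρ^(K+1))]
L = 0.60638 × (1 - 6×0.08198 + 5×0.04971) / ((1 - 0.60638) × (1 - 0.04971)) = 1.2266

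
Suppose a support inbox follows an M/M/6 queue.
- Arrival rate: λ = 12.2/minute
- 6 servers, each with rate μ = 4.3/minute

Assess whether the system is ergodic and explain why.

Stability requires ρ = λ/(cμ) < 1
ρ = 12.2/(6 × 4.3) = 12.2/25.80 = 0.4729
Since 0.4729 < 1, the system is STABLE.
The servers are busy 47.29% of the time.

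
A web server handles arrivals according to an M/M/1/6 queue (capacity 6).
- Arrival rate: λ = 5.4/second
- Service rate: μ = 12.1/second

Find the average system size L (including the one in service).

ρ = λ/μ = 5.4/12.1 = 0.44628
P₀ = (1-ρ)/(1-ρ^(K+1)) = (1-0.44628)/(1-0.44628^7) = 0.55372/0.99647 = 0.5557
P_K = P₀×ρ^K = 0.5557 × 0.44628^6 = 0.5557 × 0.007900 = 0.004390
L = ρ[1 - (K+1)ρ^K + Kρ^(K+1)] / [(1-ρ)(1-ρ^(K+1))]
L = 0.44628 × (1 - 7×0.007900 + 6×0.003526) / ((1 - 0.44628) × (1 - 0.003526)) = 0.7812 requests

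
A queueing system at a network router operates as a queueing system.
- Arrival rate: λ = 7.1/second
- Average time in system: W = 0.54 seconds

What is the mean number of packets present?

Little's Law: L = λW
L = 7.1 × 0.54 = 3.8340 packets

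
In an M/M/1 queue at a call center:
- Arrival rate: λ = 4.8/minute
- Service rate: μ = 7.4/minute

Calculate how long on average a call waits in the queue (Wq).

First, compute utilization: ρ = λ/μ = 4.8/7.4 = 0.6486
For M/M/1: Wq = λ/(μ(μ-λ))
Wq = 4.8/(7.4 × (7.4-4.8))
Wq = 4.8/(7.4 × 2.60)
Wq = 0.2495 minutes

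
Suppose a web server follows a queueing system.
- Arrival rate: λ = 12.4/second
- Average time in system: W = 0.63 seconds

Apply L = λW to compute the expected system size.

Little's Law: L = λW
L = 12.4 × 0.63 = 7.8120 requests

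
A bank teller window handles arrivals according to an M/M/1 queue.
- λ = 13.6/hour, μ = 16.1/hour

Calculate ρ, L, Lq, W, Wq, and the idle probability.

Step 1: ρ = λ/μ = 13.6/16.1 = 0.8447
Step 2: L = λ/(μ-λ) = 13.6/2.50 = 5.4400
Step 3: Lq = λ²/(μ(μ-λ)) = 184.96/(16.1×2.50) = 4.5953
Step 4: W = 1/(μ-λ) = 1/2.50 = 0.4000
Step 5: Wq = λ/(μ(μ-λ)) = 13.6/(16.1×2.50) = 0.3379
Step 6: P(0) = 1-ρ = 0.1553
Verify: L = λW = 13.6×0.4000 = 5.4400 ✔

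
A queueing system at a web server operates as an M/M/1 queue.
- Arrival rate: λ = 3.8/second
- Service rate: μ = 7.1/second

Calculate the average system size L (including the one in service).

ρ = λ/μ = 3.8/7.1 = 0.5352
For M/M/1: L = λ/(μ-λ)
L = 3.8/(7.1-3.8) = 3.8/3.30
L = 1.1515 requests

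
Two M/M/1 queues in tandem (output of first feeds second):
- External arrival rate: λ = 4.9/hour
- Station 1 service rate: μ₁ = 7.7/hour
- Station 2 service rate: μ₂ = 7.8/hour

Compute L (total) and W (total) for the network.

By Jackson's theorem, each station behaves as independent M/M/1.
Station 1: ρ₁ = 4.9/7.7 = 0.6364, L₁ = ρ₁/(1-ρ₁) = λ/(μ₁-λ) = 4.9/2.80 = 1.7500
Station 2: ρ₂ = 4.9/7.8 = 0.6282, L₂ = ρ₂/(1-ρ₂) = λ/(μ₂-λ) = 4.9/2.90 = 1.6897
Total: L = L₁ + L₂ = 1.7500 + 1.6897 = 3.4397
W = L/λ = 3.4397/4.9 = 0.7020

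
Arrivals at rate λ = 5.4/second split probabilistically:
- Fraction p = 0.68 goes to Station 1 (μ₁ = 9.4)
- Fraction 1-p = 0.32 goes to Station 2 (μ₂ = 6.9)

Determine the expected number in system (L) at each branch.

Effective rates: λ₁ = 5.4×0.68 = 3.672, λ₂ = 5.4×0.32 = 1.728
Station 1: ρ₁ = 3.672/9.4 = 0.39064, L₁ = ρ₁/(1-ρ₁) = 0.39064/(1-0.39064) = 0.6411
Station 2: ρ₂ = 1.728/6.9 = 0.25043, L₂ = ρ₂/(1-ρ₂) = 0.25043/(1-0.25043) = 0.3341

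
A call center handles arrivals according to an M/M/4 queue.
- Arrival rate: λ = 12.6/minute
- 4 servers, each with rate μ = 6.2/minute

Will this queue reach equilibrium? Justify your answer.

Stability requires ρ = λ/(cμ) < 1
ρ = 12.6/(4 × 6.2) = 12.6/24.80 = 0.5081
Since 0.5081 < 1, the system is STABLE.
The servers are busy 50.81% of the time.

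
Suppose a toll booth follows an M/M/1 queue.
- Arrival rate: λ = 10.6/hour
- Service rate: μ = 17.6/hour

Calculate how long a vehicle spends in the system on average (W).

First, compute utilization: ρ = λ/μ = 10.6/17.6 = 0.6023
For M/M/1: W = 1/(μ-λ)
W = 1/(17.6-10.6) = 1/7.00
W = 0.1429 hours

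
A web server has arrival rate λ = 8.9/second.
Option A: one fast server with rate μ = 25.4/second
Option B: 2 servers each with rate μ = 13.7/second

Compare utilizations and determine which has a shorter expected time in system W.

Option A: single server μ = 25.4 (M/M/1)
  ρ_A = 8.9/25.4 = 0.3504
  W_A = 1/(μ-λ) = 1/(25.4-8.9) = 1/16.50 = 0.06061

Option B: 2 servers μ = 13.7 (M/M/2)
  ρ_B = λ/(cμ) = 8.9/(2×13.7) = 0.3248
  Offered load a = λ/μ = cρ = 8.9/13.7 = 0.6496
  P₀ = [ Σₙ₌₀^1 aⁿ/n! + a^2/(2!(1-ρ)) ]⁻¹
  Σ = a^0/0! + a^1/1! = 1.0000 + 0.6496 = 1.6496
  a^2/(2!(1-ρ)) = 0.4220/(2 × 0.6752) = 0.3125
  P₀ = 1/(1.64964 + 0.312527) = 0.5096
  Lq = P₀·a^2·ρ / (2!(1-ρ)²) = 0.50964 × 0.42203 × 0.32482 / (2 × 0.45587) = 0.07663
  Wq_B = Lq/λ = 0.07663/8.9 = 0.008610
  W_B = Wq_B + 1/μ = 0.008610 + 0.07299 = 0.08160

Since W_A = 0.06061 < W_B = 0.08160, Option A (single fast server) has the shorter time in system.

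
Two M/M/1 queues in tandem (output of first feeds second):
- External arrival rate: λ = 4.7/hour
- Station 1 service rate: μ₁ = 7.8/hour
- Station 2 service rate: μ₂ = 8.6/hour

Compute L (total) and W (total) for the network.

By Jackson's theorem, each station behaves as independent M/M/1.
Station 1: ρ₁ = 4.7/7.8 = 0.6026, L₁ = ρ₁/(1-ρ₁) = λ/(μ₁-λ) = 4.7/3.10 = 1.51613
Station 2: ρ₂ = 4.7/8.6 = 0.5465, L₂ = ρ₂/(1-ρ₂) = λ/(μ₂-λ) = 4.7/3.90 = 1.20513
Total: L = L₁ + L₂ = 1.51613 + 1.20513 = 2.7213
W = L/λ = 2.7213/4.7 = 0.5790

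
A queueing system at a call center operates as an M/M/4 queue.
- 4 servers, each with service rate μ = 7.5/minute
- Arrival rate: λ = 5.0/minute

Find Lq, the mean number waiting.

Traffic intensity: ρ = λ/(cμ) = 5.0/(4×7.5) = 0.1667
Since ρ = 0.1667 < 1, system is stable.
Offered load a = λ/μ = cρ = 5.0/7.5 = 0.6667
P₀ = [ Σₙ₌₀^3 aⁿ/n! + a^4/(4!(1-ρ)) ]⁻¹
Σ = a^0/0! + a^1/1! + a^2/2! + a^3/3! = 1.0000 + 0.6667 + 0.2222 + 0.04938 = 1.9383
a^4/(4!(1-ρ)) = 0.19753/(24 × 0.83333) = 0.009877
P₀ = 1/(1.9383 + 0.009877) = 0.5133
Lq = P₀·a^4·ρ / (4!(1-ρ)²) = 0.5133 × 0.1975 × 0.1667 / (24 × 0.6944) = 0.001014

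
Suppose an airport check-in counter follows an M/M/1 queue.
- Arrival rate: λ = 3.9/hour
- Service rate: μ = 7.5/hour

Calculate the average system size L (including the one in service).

ρ = λ/μ = 3.9/7.5 = 0.5200
For M/M/1: L = λ/(μ-λ)
L = 3.9/(7.5-3.9) = 3.9/3.60
L = 1.0833 passengers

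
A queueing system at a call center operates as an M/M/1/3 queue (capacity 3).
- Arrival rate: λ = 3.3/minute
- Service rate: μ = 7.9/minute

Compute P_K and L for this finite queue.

ρ = λ/μ = 3.3/7.9 = 0.41772
P₀ = (1-ρ)/(1-ρ^(K+1)) = (1-0.41772)/(1-0.41772^4) = 0.5823/0.9696 = 0.6006
P_K = P₀×ρ^K = 0.60057 × 0.41772^3 = 0.60057 × 0.072888 = 0.04377
Blocking probability P_3 = 0.04377 (4.38%)
L = ρ[1 - (K+1)ρ^K + Kρ^(K+1)] / [(1-ρ)(1-ρ^(K+1))]
L = 0.41772 × (1 - 4×0.07289 + 3×0.03045) / ((1 - 0.41772) × (1 - 0.03045)) = 0.5918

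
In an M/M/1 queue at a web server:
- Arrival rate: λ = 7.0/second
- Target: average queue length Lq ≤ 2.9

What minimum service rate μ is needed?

For M/M/1: Lq = λ²/(μ(μ-λ))
Need Lq ≤ 2.9, i.e. μ(μ-λ) ≥ λ²/2.9
μ² - 7.0μ - 49.00/2.9 ≥ 0  →  μ² - 7.0μ - 16.89655 ≥ 0
Quadratic formula (positive root): μ = [λ + √(λ² + 4×16.89655)]/2
Discriminant: 49.00 + 4×16.89655 = 116.5862, √116.5862 = 10.79751
μ ≥ (7.0 + 10.79751)/2 = 8.8988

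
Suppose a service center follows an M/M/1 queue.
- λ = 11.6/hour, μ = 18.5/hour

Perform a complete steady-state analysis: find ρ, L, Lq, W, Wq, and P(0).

Step 1: ρ = λ/μ = 11.6/18.5 = 0.6270
Step 2: L = λ/(μ-λ) = 11.6/6.90 = 1.6812
Step 3: Lq = λ²/(μ(μ-λ)) = 134.56/(18.5×6.90) = 1.0541
Step 4: W = 1/(μ-λ) = 1/6.90 = 0.14493
Step 5: Wq = λ/(μ(μ-λ)) = 11.6/(18.5×6.90) = 0.09087
Step 6: P(0) = 1-ρ = 0.3730
Verify: L = λW = 11.6×0.14493 = 1.6812 ✔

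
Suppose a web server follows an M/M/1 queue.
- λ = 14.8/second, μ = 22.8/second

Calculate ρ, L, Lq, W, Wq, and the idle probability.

Step 1: ρ = λ/μ = 14.8/22.8 = 0.6491
Step 2: L = λ/(μ-λ) = 14.8/8.00 = 1.8500
Step 3: Lq = λ²/(μ(μ-λ)) = 219.04/(22.8×8.00) = 1.2009
Step 4: W = 1/(μ-λ) = 1/8.00 = 0.1250
Step 5: Wq = λ/(μ(μ-λ)) = 14.8/(22.8×8.00) = 0.08114
Step 6: P(0) = 1-ρ = 0.3509
Verify: L = λW = 14.8×0.1250 = 1.8500 ✔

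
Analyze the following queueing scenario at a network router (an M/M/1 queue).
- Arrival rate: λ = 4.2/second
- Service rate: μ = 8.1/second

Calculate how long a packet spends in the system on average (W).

First, compute utilization: ρ = λ/μ = 4.2/8.1 = 0.5185
For M/M/1: W = 1/(μ-λ)
W = 1/(8.1-4.2) = 1/3.90
W = 0.2564 seconds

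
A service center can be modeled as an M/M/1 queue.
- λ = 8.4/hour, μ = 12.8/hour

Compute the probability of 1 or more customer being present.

ρ = λ/μ = 8.4/12.8 = 0.6562
P(N ≥ n) = ρⁿ
P(N ≥ 1) = 0.6562^1
P(N ≥ 1) = 0.6562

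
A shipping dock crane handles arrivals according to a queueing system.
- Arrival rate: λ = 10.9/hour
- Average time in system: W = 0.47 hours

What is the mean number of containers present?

Little's Law: L = λW
L = 10.9 × 0.47 = 5.1230 containers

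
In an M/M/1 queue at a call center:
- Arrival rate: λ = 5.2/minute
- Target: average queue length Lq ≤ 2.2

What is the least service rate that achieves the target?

For M/M/1: Lq = λ²/(μ(μ-λ))
Need Lq ≤ 2.2, i.e. μ(μ-λ) ≥ λ²/2.2
μ² - 5.2μ - 27.04/2.2 ≥ 0  →  μ² - 5.2μ - 12.2909 ≥ 0
Quadratic formula (positive root): μ = [λ + √(λ² + 4×12.2909)]/2
Discriminant: 27.04 + 4×12.2909 = 76.2036, √76.2036 = 8.72947
μ ≥ (5.2 + 8.72947)/2 = 6.9647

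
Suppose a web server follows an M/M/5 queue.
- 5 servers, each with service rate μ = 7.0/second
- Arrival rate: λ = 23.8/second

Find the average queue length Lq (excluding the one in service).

Traffic intensity: ρ = λ/(cμ) = 23.8/(5×7.0) = 0.6800
Since ρ = 0.6800 < 1, system is stable.
Offered load a = λ/μ = cρ = 23.8/7.0 = 3.4000
P₀ = [ Σₙ₌₀^4 aⁿ/n! + a^5/(5!(1-ρ)) ]⁻¹
Σ = a^0/0! + a^1/1! + a^2/2! + a^3/3! + a^4/4! = 1.00000 + 3.40000 + 5.78000 + 6.55067 + 5.56807 = 22.2987
a^5/(5!(1-ρ)) = 454.3542/(120 × 0.3200) = 11.8321
P₀ = 1/(22.2987 + 11.8321) = 0.02930
Lq = P₀·a^5·ρ / (5!(1-ρ)²) = 0.02930 × 454.3542 × 0.6800 / (120 × 0.1024) = 0.7367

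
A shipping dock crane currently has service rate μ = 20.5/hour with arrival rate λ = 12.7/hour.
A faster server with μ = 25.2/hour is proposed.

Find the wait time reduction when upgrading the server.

System 1: ρ₁ = 12.7/20.5 = 0.6195, W₁ = 1/(20.5-12.7) = 0.1282
System 2: ρ₂ = 12.7/25.2 = 0.5040, W₂ = 1/(25.2-12.7) = 0.08000
Improvement: (W₁-W₂)/W₁ = (0.1282-0.08000)/0.1282 = 37.60%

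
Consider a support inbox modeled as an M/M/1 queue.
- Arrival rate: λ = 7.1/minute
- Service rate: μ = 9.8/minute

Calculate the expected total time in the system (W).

First, compute utilization: ρ = λ/μ = 7.1/9.8 = 0.7245
For M/M/1: W = 1/(μ-λ)
W = 1/(9.8-7.1) = 1/2.70
W = 0.3704 minutes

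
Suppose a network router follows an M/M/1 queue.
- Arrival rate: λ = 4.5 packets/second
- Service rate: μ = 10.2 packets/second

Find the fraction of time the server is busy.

Server utilization: ρ = λ/μ
ρ = 4.5/10.2 = 0.4412
The server is busy 44.12% of the time.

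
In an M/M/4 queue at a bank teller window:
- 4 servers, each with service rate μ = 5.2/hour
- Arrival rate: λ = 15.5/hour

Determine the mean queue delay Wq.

Traffic intensity: ρ = λ/(cμ) = 15.5/(4×5.2) = 0.7452
Since ρ = 0.7452 < 1, system is stable.
Offered load a = λ/μ = cρ = 15.5/5.2 = 2.9808
P₀ = [ Σₙ₌₀^3 aⁿ/n! + a^4/(4!(1-ρ)) ]⁻¹
Σ = a^0/0! + a^1/1! + a^2/2! + a^3/3! = 1.0000 + 2.9808 + 4.4425 + 4.4140 = 12.8373
a^4/(4!(1-ρ)) = 78.9430/(24 × 0.254808) = 12.9089
P₀ = 1/(12.8373 + 12.9089) = 0.03884
Lq = P₀·a^4·ρ / (4!(1-ρ)²) = 0.03884 × 78.9430 × 0.7452 / (24 × 0.06493) = 1.4663
Wq = Lq/λ = 1.4663/15.5 = 0.09460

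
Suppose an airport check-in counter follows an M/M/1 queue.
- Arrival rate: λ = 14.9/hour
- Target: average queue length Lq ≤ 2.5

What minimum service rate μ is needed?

For M/M/1: Lq = λ²/(μ(μ-λ))
Need Lq ≤ 2.5, i.e. μ(μ-λ) ≥ λ²/2.5
μ² - 14.9μ - 222.01/2.5 ≥ 0  →  μ² - 14.9μ - 88.8040 ≥ 0
Quadratic formula (positive root): μ = [λ + √(λ² + 4×88.8040)]/2
Discriminant: 222.01 + 4×88.8040 = 577.2260, √577.2260 = 24.02553
μ ≥ (14.9 + 24.02553)/2 = 19.4628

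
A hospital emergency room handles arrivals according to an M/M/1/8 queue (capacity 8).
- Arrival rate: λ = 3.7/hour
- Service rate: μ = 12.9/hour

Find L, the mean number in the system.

ρ = λ/μ = 3.7/12.9 = 0.286822
P₀ = (1-ρ)/(1-ρ^(K+1)) = (1-0.286822)/(1-0.286822^9) = 0.7132/1.0000 = 0.7132
P_K = P₀×ρ^K = 0.71319 × 0.286822^8 = 0.71319 × 0.000045804 = 0.00003267
L = ρ[1 - (K+1)ρ^K + Kρ^(K+1)] / [(1-ρ)(1-ρ^(K+1))]
L = 0.286822 × (1 - 9×0.00004580 + 8×0.00001314) / ((1 - 0.286822) × (1 - 0.00001314)) = 0.4021 patients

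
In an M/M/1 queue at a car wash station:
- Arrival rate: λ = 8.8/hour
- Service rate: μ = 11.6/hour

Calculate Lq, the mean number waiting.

ρ = λ/μ = 8.8/11.6 = 0.7586
For M/M/1: Lq = λ²/(μ(μ-λ))
Lq = 77.44/(11.6 × 2.80)
Lq = 2.3842 cars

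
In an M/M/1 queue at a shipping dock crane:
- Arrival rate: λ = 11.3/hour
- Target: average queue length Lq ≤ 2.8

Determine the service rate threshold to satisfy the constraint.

For M/M/1: Lq = λ²/(μ(μ-λ))
Need Lq ≤ 2.8, i.e. μ(μ-λ) ≥ λ²/2.8
μ² - 11.3μ - 127.69/2.8 ≥ 0  →  μ² - 11.3μ - 45.60357 ≥ 0
Quadratic formula (positive root): μ = [λ + √(λ² + 4×45.60357)]/2
Discriminant: 127.69 + 4×45.60357 = 310.1043, √310.1043 = 17.6098
μ ≥ (11.3 + 17.6098)/2 = 14.4549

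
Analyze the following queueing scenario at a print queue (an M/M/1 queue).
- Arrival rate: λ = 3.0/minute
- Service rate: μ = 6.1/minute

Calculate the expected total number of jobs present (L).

ρ = λ/μ = 3.0/6.1 = 0.4918
For M/M/1: L = λ/(μ-λ)
L = 3.0/(6.1-3.0) = 3.0/3.10
L = 0.9677 jobs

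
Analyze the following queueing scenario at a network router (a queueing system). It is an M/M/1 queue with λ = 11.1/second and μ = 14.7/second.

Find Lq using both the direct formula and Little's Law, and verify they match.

Method 1 (direct): Lq = λ²/(μ(μ-λ)) = 123.21/(14.7 × 3.60) = 2.3282

Method 2 (Little's Law):
W = 1/(μ-λ) = 1/3.60 = 0.27778
Wq = W - 1/μ = 0.27778 - 0.068027 = 0.20975
Lq = λWq = 11.1 × 0.20975 = 2.3282 ✔ (matches Method 1)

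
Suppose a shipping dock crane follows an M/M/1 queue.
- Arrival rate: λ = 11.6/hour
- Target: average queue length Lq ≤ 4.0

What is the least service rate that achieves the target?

For M/M/1: Lq = λ²/(μ(μ-λ))
Need Lq ≤ 4.0, i.e. μ(μ-λ) ≥ λ²/4.0
μ² - 11.6μ - 134.56/4.0 ≥ 0  →  μ² - 11.6μ - 33.6400 ≥ 0
Quadratic formula (positive root): μ = [λ + √(λ² + 4×33.6400)]/2
Discriminant: 134.56 + 4×33.6400 = 269.1200, √269.1200 = 16.4049
μ ≥ (11.6 + 16.4049)/2 = 14.0024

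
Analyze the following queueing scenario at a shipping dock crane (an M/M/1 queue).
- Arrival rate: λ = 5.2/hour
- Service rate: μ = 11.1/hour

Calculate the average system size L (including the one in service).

ρ = λ/μ = 5.2/11.1 = 0.4685
For M/M/1: L = λ/(μ-λ)
L = 5.2/(11.1-5.2) = 5.2/5.90
L = 0.8814 containers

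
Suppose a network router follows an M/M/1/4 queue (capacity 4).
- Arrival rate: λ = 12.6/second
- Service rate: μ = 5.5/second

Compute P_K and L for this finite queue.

ρ = λ/μ = 12.6/5.5 = 2.2909
P₀ = (1-ρ)/(1-ρ^(K+1)) = (1-2.2909)/(1-2.2909^5) = -1.2909/-62.1002 = 0.02079
P_K = P₀×ρ^K = 0.02079 × 2.2909^4 = 0.02079 × 27.5438 = 0.5726
Blocking probability P_4 = 0.5726 (57.26%)
L = ρ[1 - (K+1)ρ^K + Kρ^(K+1)] / [(1-ρ)(1-ρ^(K+1))]
L = 2.2909 × (1 - 5×27.5438 + 4×63.1002) / ((1 - 2.2909) × (1 - 63.1002)) = 3.3059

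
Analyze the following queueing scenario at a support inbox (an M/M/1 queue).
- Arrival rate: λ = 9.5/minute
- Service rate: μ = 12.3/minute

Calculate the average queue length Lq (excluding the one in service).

ρ = λ/μ = 9.5/12.3 = 0.7724
For M/M/1: Lq = λ²/(μ(μ-λ))
Lq = 90.25/(12.3 × 2.80)
Lq = 2.6205 emails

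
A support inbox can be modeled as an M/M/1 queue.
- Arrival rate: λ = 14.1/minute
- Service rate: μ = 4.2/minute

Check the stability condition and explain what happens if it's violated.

Stability requires ρ = λ/(cμ) < 1
ρ = 14.1/(1 × 4.2) = 14.1/4.20 = 3.3571
Since 3.3571 ≥ 1, the system is UNSTABLE.
Queue grows without bound. Need μ > λ = 14.1.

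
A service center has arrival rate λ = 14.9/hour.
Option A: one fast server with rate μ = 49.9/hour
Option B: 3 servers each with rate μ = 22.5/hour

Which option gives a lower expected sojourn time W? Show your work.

Option A: single server μ = 49.9 (M/M/1)
  ρ_A = 14.9/49.9 = 0.2986
  W_A = 1/(μ-λ) = 1/(49.9-14.9) = 1/35.00 = 0.02857

Option B: 3 servers μ = 22.5 (M/M/3)
  ρ_B = λ/(cμ) = 14.9/(3×22.5) = 0.2207
  Offered load a = λ/μ = cρ = 14.9/22.5 = 0.6622
  P₀ = [ Σₙ₌₀^2 aⁿ/n! + a^3/(3!(1-ρ)) ]⁻¹
  Σ = a^0/0! + a^1/1! + a^2/2! = 1.0000 + 0.6622 + 0.2193 = 1.8815
  a^3/(3!(1-ρ)) = 0.2904/(6 × 0.7793) = 0.06211
  P₀ = 1/(1.8815 + 0.06211) = 0.5145
  Lq = P₀·a^3·ρ / (3!(1-ρ)²) = 0.51451 × 0.29041 × 0.22074 / (6 × 0.60724) = 0.009053
  Wq_B = Lq/λ = 0.009053/14.9 = 0.0006076
  W_B = Wq_B + 1/μ = 0.0006076 + 0.04444 = 0.04505

Since W_A = 0.02857 < W_B = 0.04505, Option A (single fast server) has the shorter time in system.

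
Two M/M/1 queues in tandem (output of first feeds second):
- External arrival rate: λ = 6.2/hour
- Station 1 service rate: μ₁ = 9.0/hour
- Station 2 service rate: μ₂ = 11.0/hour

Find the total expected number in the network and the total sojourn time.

By Jackson's theorem, each station behaves as independent M/M/1.
Station 1: ρ₁ = 6.2/9.0 = 0.6889, L₁ = ρ₁/(1-ρ₁) = λ/(μ₁-λ) = 6.2/2.80 = 2.2143
Station 2: ρ₂ = 6.2/11.0 = 0.5636, L₂ = ρ₂/(1-ρ₂) = λ/(μ₂-λ) = 6.2/4.80 = 1.2917
Total: L = L₁ + L₂ = 2.2143 + 1.2917 = 3.5060
W = L/λ = 3.5060/6.2 = 0.5655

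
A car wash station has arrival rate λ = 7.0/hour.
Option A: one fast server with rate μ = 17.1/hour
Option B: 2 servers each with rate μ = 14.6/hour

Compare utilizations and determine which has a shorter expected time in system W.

Option A: single server μ = 17.1 (M/M/1)
  ρ_A = 7.0/17.1 = 0.4094
  W_A = 1/(μ-λ) = 1/(17.1-7.0) = 1/10.10 = 0.09901

Option B: 2 servers μ = 14.6 (M/M/2)
  ρ_B = λ/(cμ) = 7.0/(2×14.6) = 0.2397
  Offered load a = λ/μ = cρ = 7.0/14.6 = 0.4795
  P₀ = [ Σₙ₌₀^1 aⁿ/n! + a^2/(2!(1-ρ)) ]⁻¹
  Σ = a^0/0! + a^1/1! = 1.0000 + 0.4795 = 1.4795
  a^2/(2!(1-ρ)) = 0.2299/(2 × 0.7603) = 0.1512
  P₀ = 1/(1.47945 + 0.151179) = 0.6133
  Lq = P₀·a^2·ρ / (2!(1-ρ)²) = 0.61326 × 0.22987 × 0.23973 / (2 × 0.57802) = 0.02923
  Wq_B = Lq/λ = 0.02923/7.0 = 0.004176
  W_B = Wq_B + 1/μ = 0.004176 + 0.06849 = 0.07267

Since W_B = 0.07267 < W_A = 0.09901, Option B (multiple servers) has the shorter time in system.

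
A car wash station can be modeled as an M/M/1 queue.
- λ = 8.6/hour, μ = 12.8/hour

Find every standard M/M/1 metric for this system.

Step 1: ρ = λ/μ = 8.6/12.8 = 0.6719
Step 2: L = λ/(μ-λ) = 8.6/4.20 = 2.0476
Step 3: Lq = λ²/(μ(μ-λ)) = 73.96/(12.8×4.20) = 1.3757
Step 4: W = 1/(μ-λ) = 1/4.20 = 0.238095
Step 5: Wq = λ/(μ(μ-λ)) = 8.6/(12.8×4.20) = 0.1600
Step 6: P(0) = 1-ρ = 0.3281
Verify: L = λW = 8.6×0.238095 = 2.0476 ✔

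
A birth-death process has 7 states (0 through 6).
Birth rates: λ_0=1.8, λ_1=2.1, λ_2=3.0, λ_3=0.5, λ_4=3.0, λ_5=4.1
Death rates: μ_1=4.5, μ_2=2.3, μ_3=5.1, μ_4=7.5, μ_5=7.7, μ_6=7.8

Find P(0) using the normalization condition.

Ratios P(n)/P(0) = (λ₀···λₙ₋₁)/(μ₁···μₙ):
P(1)/P(0) = (1.8)/(4.5) = 0.40000
P(2)/P(0) = (1.8×2.1)/(4.5×2.3) = 0.36522
P(3)/P(0) = (1.8×2.1×3.0)/(4.5×2.3×5.1) = 0.21483
P(4)/P(0) = (1.8×2.1×3.0×0.5)/(4.5×2.3×5.1×7.5) = 0.014322
P(5)/P(0) = (1.8×2.1×3.0×0.5×3.0)/(4.5×2.3×5.1×7.5×7.7) = 0.0055801
P(6)/P(0) = (1.8×2.1×3.0×0.5×3.0×4.1)/(4.5×2.3×5.1×7.5×7.7×7.8) = 0.0029331

Normalization: ∑ P(n) = 1
P(0) × (1.0000 + 0.40000 + 0.36522 + 0.21483 + 0.014322 + 0.0055801 + 0.0029331) = 1
P(0) × 2.0029 = 1
P(0) = 1/2.0029 = 0.4993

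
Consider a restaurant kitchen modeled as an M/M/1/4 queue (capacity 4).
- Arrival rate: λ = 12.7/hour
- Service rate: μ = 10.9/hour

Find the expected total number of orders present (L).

ρ = λ/μ = 12.7/10.9 = 1.16514
P₀ = (1-ρ)/(1-ρ^(K+1)) = (1-1.16514)/(1-1.16514^5) = -0.1651/-1.1473 = 0.1439
P_K = P₀×ρ^K = 0.14394 × 1.16514^4 = 0.14394 × 1.8429 = 0.2653
L = ρ[1 - (K+1)ρ^K + Kρ^(K+1)] / [(1-ρ)(1-ρ^(K+1))]
L = 1.16514 × (1 - 5×1.842945 + 4×2.147289) / ((1 - 1.16514) × (1 - 2.147289)) = 2.3026 orders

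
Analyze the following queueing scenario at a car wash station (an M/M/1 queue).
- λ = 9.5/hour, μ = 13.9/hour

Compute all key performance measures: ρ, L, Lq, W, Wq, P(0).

Step 1: ρ = λ/μ = 9.5/13.9 = 0.6835
Step 2: L = λ/(μ-λ) = 9.5/4.40 = 2.1591
Step 3: Lq = λ²/(μ(μ-λ)) = 90.25/(13.9×4.40) = 1.4756
Step 4: W = 1/(μ-λ) = 1/4.40 = 0.22727
Step 5: Wq = λ/(μ(μ-λ)) = 9.5/(13.9×4.40) = 0.1553
Step 6: P(0) = 1-ρ = 0.3165
Verify: L = λW = 9.5×0.22727 = 2.1591 ✔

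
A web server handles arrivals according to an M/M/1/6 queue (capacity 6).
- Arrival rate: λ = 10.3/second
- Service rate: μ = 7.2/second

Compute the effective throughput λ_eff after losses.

ρ = λ/μ = 10.3/7.2 = 1.43056
P₀ = (1-ρ)/(1-ρ^(K+1)) = (1-1.43056)/(1-1.43056^7) = -0.43056/-11.2615 = 0.03823
P_K = P₀×ρ^K = 0.03823 × 1.43056^6 = 0.03823 × 8.5711 = 0.3277
λ_eff = λ(1-P_K) = 10.3 × (1 - 0.3277) = 10.3 × 0.6723 = 6.9247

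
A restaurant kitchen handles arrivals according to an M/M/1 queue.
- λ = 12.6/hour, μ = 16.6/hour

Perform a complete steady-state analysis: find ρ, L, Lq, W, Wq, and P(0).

Step 1: ρ = λ/μ = 12.6/16.6 = 0.7590
Step 2: L = λ/(μ-λ) = 12.6/4.00 = 3.1500
Step 3: Lq = λ²/(μ(μ-λ)) = 158.76/(16.6×4.00) = 2.3910
Step 4: W = 1/(μ-λ) = 1/4.00 = 0.2500
Step 5: Wq = λ/(μ(μ-λ)) = 12.6/(16.6×4.00) = 0.1898
Step 6: P(0) = 1-ρ = 0.2410
Verify: L = λW = 12.6×0.2500 = 3.1500 ✔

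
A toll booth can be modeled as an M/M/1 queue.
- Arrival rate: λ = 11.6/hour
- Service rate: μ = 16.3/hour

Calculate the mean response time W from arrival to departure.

First, compute utilization: ρ = λ/μ = 11.6/16.3 = 0.7117
For M/M/1: W = 1/(μ-λ)
W = 1/(16.3-11.6) = 1/4.70
W = 0.2128 hours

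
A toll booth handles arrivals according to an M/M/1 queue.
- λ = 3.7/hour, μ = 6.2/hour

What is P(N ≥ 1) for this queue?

ρ = λ/μ = 3.7/6.2 = 0.5968
P(N ≥ n) = ρⁿ
P(N ≥ 1) = 0.5968^1
P(N ≥ 1) = 0.5968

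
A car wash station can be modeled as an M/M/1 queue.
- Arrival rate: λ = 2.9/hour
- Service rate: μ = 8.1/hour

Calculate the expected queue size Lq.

ρ = λ/μ = 2.9/8.1 = 0.3580
For M/M/1: Lq = λ²/(μ(μ-λ))
Lq = 8.41/(8.1 × 5.20)
Lq = 0.1997 cars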